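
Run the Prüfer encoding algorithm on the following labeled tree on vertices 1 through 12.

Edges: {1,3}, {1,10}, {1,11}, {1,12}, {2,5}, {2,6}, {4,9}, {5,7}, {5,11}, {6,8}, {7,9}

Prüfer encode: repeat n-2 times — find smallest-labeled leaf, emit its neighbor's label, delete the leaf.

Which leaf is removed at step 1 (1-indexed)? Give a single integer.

Step 1: current leaves = {3,4,8,10,12}. Remove leaf 3 (neighbor: 1).

Answer: 3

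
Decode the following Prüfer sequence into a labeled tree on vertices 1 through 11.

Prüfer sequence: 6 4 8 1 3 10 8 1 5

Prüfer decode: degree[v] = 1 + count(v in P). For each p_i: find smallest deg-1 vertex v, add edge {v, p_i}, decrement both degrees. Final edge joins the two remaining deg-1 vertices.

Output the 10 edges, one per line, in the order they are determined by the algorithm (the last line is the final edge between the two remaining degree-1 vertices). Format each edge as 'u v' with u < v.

Answer: 2 6
4 6
4 8
1 7
3 9
3 10
8 10
1 8
1 5
5 11

Derivation:
Initial degrees: {1:3, 2:1, 3:2, 4:2, 5:2, 6:2, 7:1, 8:3, 9:1, 10:2, 11:1}
Step 1: smallest deg-1 vertex = 2, p_1 = 6. Add edge {2,6}. Now deg[2]=0, deg[6]=1.
Step 2: smallest deg-1 vertex = 6, p_2 = 4. Add edge {4,6}. Now deg[6]=0, deg[4]=1.
Step 3: smallest deg-1 vertex = 4, p_3 = 8. Add edge {4,8}. Now deg[4]=0, deg[8]=2.
Step 4: smallest deg-1 vertex = 7, p_4 = 1. Add edge {1,7}. Now deg[7]=0, deg[1]=2.
Step 5: smallest deg-1 vertex = 9, p_5 = 3. Add edge {3,9}. Now deg[9]=0, deg[3]=1.
Step 6: smallest deg-1 vertex = 3, p_6 = 10. Add edge {3,10}. Now deg[3]=0, deg[10]=1.
Step 7: smallest deg-1 vertex = 10, p_7 = 8. Add edge {8,10}. Now deg[10]=0, deg[8]=1.
Step 8: smallest deg-1 vertex = 8, p_8 = 1. Add edge {1,8}. Now deg[8]=0, deg[1]=1.
Step 9: smallest deg-1 vertex = 1, p_9 = 5. Add edge {1,5}. Now deg[1]=0, deg[5]=1.
Final: two remaining deg-1 vertices are 5, 11. Add edge {5,11}.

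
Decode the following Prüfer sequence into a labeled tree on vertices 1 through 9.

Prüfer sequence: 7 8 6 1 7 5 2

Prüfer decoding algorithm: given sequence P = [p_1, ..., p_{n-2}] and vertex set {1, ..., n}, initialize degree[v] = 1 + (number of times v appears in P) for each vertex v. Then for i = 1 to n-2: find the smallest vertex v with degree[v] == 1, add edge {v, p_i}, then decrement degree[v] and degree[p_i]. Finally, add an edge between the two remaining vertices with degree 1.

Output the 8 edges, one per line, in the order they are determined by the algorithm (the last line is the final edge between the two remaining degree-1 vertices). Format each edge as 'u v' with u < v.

Answer: 3 7
4 8
6 8
1 6
1 7
5 7
2 5
2 9

Derivation:
Initial degrees: {1:2, 2:2, 3:1, 4:1, 5:2, 6:2, 7:3, 8:2, 9:1}
Step 1: smallest deg-1 vertex = 3, p_1 = 7. Add edge {3,7}. Now deg[3]=0, deg[7]=2.
Step 2: smallest deg-1 vertex = 4, p_2 = 8. Add edge {4,8}. Now deg[4]=0, deg[8]=1.
Step 3: smallest deg-1 vertex = 8, p_3 = 6. Add edge {6,8}. Now deg[8]=0, deg[6]=1.
Step 4: smallest deg-1 vertex = 6, p_4 = 1. Add edge {1,6}. Now deg[6]=0, deg[1]=1.
Step 5: smallest deg-1 vertex = 1, p_5 = 7. Add edge {1,7}. Now deg[1]=0, deg[7]=1.
Step 6: smallest deg-1 vertex = 7, p_6 = 5. Add edge {5,7}. Now deg[7]=0, deg[5]=1.
Step 7: smallest deg-1 vertex = 5, p_7 = 2. Add edge {2,5}. Now deg[5]=0, deg[2]=1.
Final: two remaining deg-1 vertices are 2, 9. Add edge {2,9}.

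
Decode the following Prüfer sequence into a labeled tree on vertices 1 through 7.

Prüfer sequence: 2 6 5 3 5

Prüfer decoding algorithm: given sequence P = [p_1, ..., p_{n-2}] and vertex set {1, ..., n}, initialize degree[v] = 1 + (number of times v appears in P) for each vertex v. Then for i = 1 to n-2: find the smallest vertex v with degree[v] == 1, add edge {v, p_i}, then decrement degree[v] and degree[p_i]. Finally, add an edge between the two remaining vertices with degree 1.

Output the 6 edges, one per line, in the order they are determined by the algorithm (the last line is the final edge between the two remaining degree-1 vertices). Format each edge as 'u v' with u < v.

Answer: 1 2
2 6
4 5
3 6
3 5
5 7

Derivation:
Initial degrees: {1:1, 2:2, 3:2, 4:1, 5:3, 6:2, 7:1}
Step 1: smallest deg-1 vertex = 1, p_1 = 2. Add edge {1,2}. Now deg[1]=0, deg[2]=1.
Step 2: smallest deg-1 vertex = 2, p_2 = 6. Add edge {2,6}. Now deg[2]=0, deg[6]=1.
Step 3: smallest deg-1 vertex = 4, p_3 = 5. Add edge {4,5}. Now deg[4]=0, deg[5]=2.
Step 4: smallest deg-1 vertex = 6, p_4 = 3. Add edge {3,6}. Now deg[6]=0, deg[3]=1.
Step 5: smallest deg-1 vertex = 3, p_5 = 5. Add edge {3,5}. Now deg[3]=0, deg[5]=1.
Final: two remaining deg-1 vertices are 5, 7. Add edge {5,7}.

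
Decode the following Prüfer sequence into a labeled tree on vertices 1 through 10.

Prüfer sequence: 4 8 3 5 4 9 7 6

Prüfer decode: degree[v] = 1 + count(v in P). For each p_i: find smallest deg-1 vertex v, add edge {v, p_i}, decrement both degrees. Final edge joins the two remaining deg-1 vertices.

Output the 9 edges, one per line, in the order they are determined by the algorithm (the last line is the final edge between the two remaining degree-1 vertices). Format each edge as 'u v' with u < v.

Answer: 1 4
2 8
3 8
3 5
4 5
4 9
7 9
6 7
6 10

Derivation:
Initial degrees: {1:1, 2:1, 3:2, 4:3, 5:2, 6:2, 7:2, 8:2, 9:2, 10:1}
Step 1: smallest deg-1 vertex = 1, p_1 = 4. Add edge {1,4}. Now deg[1]=0, deg[4]=2.
Step 2: smallest deg-1 vertex = 2, p_2 = 8. Add edge {2,8}. Now deg[2]=0, deg[8]=1.
Step 3: smallest deg-1 vertex = 8, p_3 = 3. Add edge {3,8}. Now deg[8]=0, deg[3]=1.
Step 4: smallest deg-1 vertex = 3, p_4 = 5. Add edge {3,5}. Now deg[3]=0, deg[5]=1.
Step 5: smallest deg-1 vertex = 5, p_5 = 4. Add edge {4,5}. Now deg[5]=0, deg[4]=1.
Step 6: smallest deg-1 vertex = 4, p_6 = 9. Add edge {4,9}. Now deg[4]=0, deg[9]=1.
Step 7: smallest deg-1 vertex = 9, p_7 = 7. Add edge {7,9}. Now deg[9]=0, deg[7]=1.
Step 8: smallest deg-1 vertex = 7, p_8 = 6. Add edge {6,7}. Now deg[7]=0, deg[6]=1.
Final: two remaining deg-1 vertices are 6, 10. Add edge {6,10}.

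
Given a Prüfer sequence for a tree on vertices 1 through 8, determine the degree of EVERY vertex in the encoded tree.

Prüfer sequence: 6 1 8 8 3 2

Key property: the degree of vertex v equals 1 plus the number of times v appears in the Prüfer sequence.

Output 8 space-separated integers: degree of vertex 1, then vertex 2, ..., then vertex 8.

Answer: 2 2 2 1 1 2 1 3

Derivation:
p_1 = 6: count[6] becomes 1
p_2 = 1: count[1] becomes 1
p_3 = 8: count[8] becomes 1
p_4 = 8: count[8] becomes 2
p_5 = 3: count[3] becomes 1
p_6 = 2: count[2] becomes 1
Degrees (1 + count): deg[1]=1+1=2, deg[2]=1+1=2, deg[3]=1+1=2, deg[4]=1+0=1, deg[5]=1+0=1, deg[6]=1+1=2, deg[7]=1+0=1, deg[8]=1+2=3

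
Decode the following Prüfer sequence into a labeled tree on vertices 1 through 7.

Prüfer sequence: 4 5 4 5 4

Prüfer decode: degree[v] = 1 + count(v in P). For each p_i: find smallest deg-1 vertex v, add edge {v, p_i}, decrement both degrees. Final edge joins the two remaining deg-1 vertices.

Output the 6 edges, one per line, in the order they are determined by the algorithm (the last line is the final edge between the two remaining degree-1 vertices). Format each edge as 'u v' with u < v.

Initial degrees: {1:1, 2:1, 3:1, 4:4, 5:3, 6:1, 7:1}
Step 1: smallest deg-1 vertex = 1, p_1 = 4. Add edge {1,4}. Now deg[1]=0, deg[4]=3.
Step 2: smallest deg-1 vertex = 2, p_2 = 5. Add edge {2,5}. Now deg[2]=0, deg[5]=2.
Step 3: smallest deg-1 vertex = 3, p_3 = 4. Add edge {3,4}. Now deg[3]=0, deg[4]=2.
Step 4: smallest deg-1 vertex = 6, p_4 = 5. Add edge {5,6}. Now deg[6]=0, deg[5]=1.
Step 5: smallest deg-1 vertex = 5, p_5 = 4. Add edge {4,5}. Now deg[5]=0, deg[4]=1.
Final: two remaining deg-1 vertices are 4, 7. Add edge {4,7}.

Answer: 1 4
2 5
3 4
5 6
4 5
4 7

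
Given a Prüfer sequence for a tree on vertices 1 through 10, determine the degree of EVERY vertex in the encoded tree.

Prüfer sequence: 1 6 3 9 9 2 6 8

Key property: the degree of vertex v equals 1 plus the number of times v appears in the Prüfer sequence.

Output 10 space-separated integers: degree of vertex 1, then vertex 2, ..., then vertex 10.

Answer: 2 2 2 1 1 3 1 2 3 1

Derivation:
p_1 = 1: count[1] becomes 1
p_2 = 6: count[6] becomes 1
p_3 = 3: count[3] becomes 1
p_4 = 9: count[9] becomes 1
p_5 = 9: count[9] becomes 2
p_6 = 2: count[2] becomes 1
p_7 = 6: count[6] becomes 2
p_8 = 8: count[8] becomes 1
Degrees (1 + count): deg[1]=1+1=2, deg[2]=1+1=2, deg[3]=1+1=2, deg[4]=1+0=1, deg[5]=1+0=1, deg[6]=1+2=3, deg[7]=1+0=1, deg[8]=1+1=2, deg[9]=1+2=3, deg[10]=1+0=1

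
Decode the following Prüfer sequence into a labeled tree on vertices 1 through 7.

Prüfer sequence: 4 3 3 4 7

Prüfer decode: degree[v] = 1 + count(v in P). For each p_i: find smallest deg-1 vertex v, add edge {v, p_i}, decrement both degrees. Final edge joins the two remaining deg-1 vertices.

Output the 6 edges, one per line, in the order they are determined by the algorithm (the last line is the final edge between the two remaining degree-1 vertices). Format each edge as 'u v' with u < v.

Answer: 1 4
2 3
3 5
3 4
4 7
6 7

Derivation:
Initial degrees: {1:1, 2:1, 3:3, 4:3, 5:1, 6:1, 7:2}
Step 1: smallest deg-1 vertex = 1, p_1 = 4. Add edge {1,4}. Now deg[1]=0, deg[4]=2.
Step 2: smallest deg-1 vertex = 2, p_2 = 3. Add edge {2,3}. Now deg[2]=0, deg[3]=2.
Step 3: smallest deg-1 vertex = 5, p_3 = 3. Add edge {3,5}. Now deg[5]=0, deg[3]=1.
Step 4: smallest deg-1 vertex = 3, p_4 = 4. Add edge {3,4}. Now deg[3]=0, deg[4]=1.
Step 5: smallest deg-1 vertex = 4, p_5 = 7. Add edge {4,7}. Now deg[4]=0, deg[7]=1.
Final: two remaining deg-1 vertices are 6, 7. Add edge {6,7}.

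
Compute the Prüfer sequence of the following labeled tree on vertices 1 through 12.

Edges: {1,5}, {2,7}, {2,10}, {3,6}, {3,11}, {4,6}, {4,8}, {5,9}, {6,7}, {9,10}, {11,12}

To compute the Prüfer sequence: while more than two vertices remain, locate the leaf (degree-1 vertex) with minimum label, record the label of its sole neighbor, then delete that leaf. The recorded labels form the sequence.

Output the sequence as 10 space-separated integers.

Step 1: leaves = {1,8,12}. Remove smallest leaf 1, emit neighbor 5.
Step 2: leaves = {5,8,12}. Remove smallest leaf 5, emit neighbor 9.
Step 3: leaves = {8,9,12}. Remove smallest leaf 8, emit neighbor 4.
Step 4: leaves = {4,9,12}. Remove smallest leaf 4, emit neighbor 6.
Step 5: leaves = {9,12}. Remove smallest leaf 9, emit neighbor 10.
Step 6: leaves = {10,12}. Remove smallest leaf 10, emit neighbor 2.
Step 7: leaves = {2,12}. Remove smallest leaf 2, emit neighbor 7.
Step 8: leaves = {7,12}. Remove smallest leaf 7, emit neighbor 6.
Step 9: leaves = {6,12}. Remove smallest leaf 6, emit neighbor 3.
Step 10: leaves = {3,12}. Remove smallest leaf 3, emit neighbor 11.
Done: 2 vertices remain (11, 12). Sequence = [5 9 4 6 10 2 7 6 3 11]

Answer: 5 9 4 6 10 2 7 6 3 11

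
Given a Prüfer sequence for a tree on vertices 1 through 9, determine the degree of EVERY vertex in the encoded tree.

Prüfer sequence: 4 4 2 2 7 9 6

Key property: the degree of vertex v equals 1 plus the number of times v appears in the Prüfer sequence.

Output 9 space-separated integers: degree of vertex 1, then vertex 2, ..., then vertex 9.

Answer: 1 3 1 3 1 2 2 1 2

Derivation:
p_1 = 4: count[4] becomes 1
p_2 = 4: count[4] becomes 2
p_3 = 2: count[2] becomes 1
p_4 = 2: count[2] becomes 2
p_5 = 7: count[7] becomes 1
p_6 = 9: count[9] becomes 1
p_7 = 6: count[6] becomes 1
Degrees (1 + count): deg[1]=1+0=1, deg[2]=1+2=3, deg[3]=1+0=1, deg[4]=1+2=3, deg[5]=1+0=1, deg[6]=1+1=2, deg[7]=1+1=2, deg[8]=1+0=1, deg[9]=1+1=2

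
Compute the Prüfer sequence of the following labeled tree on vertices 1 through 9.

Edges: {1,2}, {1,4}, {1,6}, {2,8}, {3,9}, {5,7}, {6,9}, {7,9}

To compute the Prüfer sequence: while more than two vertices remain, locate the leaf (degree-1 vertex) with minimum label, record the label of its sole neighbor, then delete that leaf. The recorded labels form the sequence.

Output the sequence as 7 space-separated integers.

Step 1: leaves = {3,4,5,8}. Remove smallest leaf 3, emit neighbor 9.
Step 2: leaves = {4,5,8}. Remove smallest leaf 4, emit neighbor 1.
Step 3: leaves = {5,8}. Remove smallest leaf 5, emit neighbor 7.
Step 4: leaves = {7,8}. Remove smallest leaf 7, emit neighbor 9.
Step 5: leaves = {8,9}. Remove smallest leaf 8, emit neighbor 2.
Step 6: leaves = {2,9}. Remove smallest leaf 2, emit neighbor 1.
Step 7: leaves = {1,9}. Remove smallest leaf 1, emit neighbor 6.
Done: 2 vertices remain (6, 9). Sequence = [9 1 7 9 2 1 6]

Answer: 9 1 7 9 2 1 6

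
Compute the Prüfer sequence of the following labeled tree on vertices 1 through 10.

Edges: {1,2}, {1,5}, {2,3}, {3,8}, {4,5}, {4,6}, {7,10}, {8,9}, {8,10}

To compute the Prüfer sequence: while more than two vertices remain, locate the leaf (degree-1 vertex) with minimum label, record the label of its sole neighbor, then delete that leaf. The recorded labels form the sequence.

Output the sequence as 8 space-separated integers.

Answer: 4 5 1 2 3 8 10 8

Derivation:
Step 1: leaves = {6,7,9}. Remove smallest leaf 6, emit neighbor 4.
Step 2: leaves = {4,7,9}. Remove smallest leaf 4, emit neighbor 5.
Step 3: leaves = {5,7,9}. Remove smallest leaf 5, emit neighbor 1.
Step 4: leaves = {1,7,9}. Remove smallest leaf 1, emit neighbor 2.
Step 5: leaves = {2,7,9}. Remove smallest leaf 2, emit neighbor 3.
Step 6: leaves = {3,7,9}. Remove smallest leaf 3, emit neighbor 8.
Step 7: leaves = {7,9}. Remove smallest leaf 7, emit neighbor 10.
Step 8: leaves = {9,10}. Remove smallest leaf 9, emit neighbor 8.
Done: 2 vertices remain (8, 10). Sequence = [4 5 1 2 3 8 10 8]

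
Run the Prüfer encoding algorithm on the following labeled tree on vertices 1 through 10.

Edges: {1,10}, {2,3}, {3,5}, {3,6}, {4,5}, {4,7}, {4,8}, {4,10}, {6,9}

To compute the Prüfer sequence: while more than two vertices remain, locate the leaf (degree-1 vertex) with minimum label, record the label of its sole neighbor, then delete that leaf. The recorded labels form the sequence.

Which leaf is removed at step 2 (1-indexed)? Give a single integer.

Step 1: current leaves = {1,2,7,8,9}. Remove leaf 1 (neighbor: 10).
Step 2: current leaves = {2,7,8,9,10}. Remove leaf 2 (neighbor: 3).

Answer: 2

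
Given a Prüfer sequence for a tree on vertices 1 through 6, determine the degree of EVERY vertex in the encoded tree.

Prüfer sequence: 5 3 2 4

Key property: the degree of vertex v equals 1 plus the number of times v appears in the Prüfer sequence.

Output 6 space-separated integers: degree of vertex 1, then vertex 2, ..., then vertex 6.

Answer: 1 2 2 2 2 1

Derivation:
p_1 = 5: count[5] becomes 1
p_2 = 3: count[3] becomes 1
p_3 = 2: count[2] becomes 1
p_4 = 4: count[4] becomes 1
Degrees (1 + count): deg[1]=1+0=1, deg[2]=1+1=2, deg[3]=1+1=2, deg[4]=1+1=2, deg[5]=1+1=2, deg[6]=1+0=1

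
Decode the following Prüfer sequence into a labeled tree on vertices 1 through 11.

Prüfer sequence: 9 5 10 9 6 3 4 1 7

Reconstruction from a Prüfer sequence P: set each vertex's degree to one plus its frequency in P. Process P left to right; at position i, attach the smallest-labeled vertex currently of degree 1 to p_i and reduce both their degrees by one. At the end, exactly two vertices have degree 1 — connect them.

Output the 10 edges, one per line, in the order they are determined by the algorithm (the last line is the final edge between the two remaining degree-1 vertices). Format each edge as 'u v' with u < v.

Initial degrees: {1:2, 2:1, 3:2, 4:2, 5:2, 6:2, 7:2, 8:1, 9:3, 10:2, 11:1}
Step 1: smallest deg-1 vertex = 2, p_1 = 9. Add edge {2,9}. Now deg[2]=0, deg[9]=2.
Step 2: smallest deg-1 vertex = 8, p_2 = 5. Add edge {5,8}. Now deg[8]=0, deg[5]=1.
Step 3: smallest deg-1 vertex = 5, p_3 = 10. Add edge {5,10}. Now deg[5]=0, deg[10]=1.
Step 4: smallest deg-1 vertex = 10, p_4 = 9. Add edge {9,10}. Now deg[10]=0, deg[9]=1.
Step 5: smallest deg-1 vertex = 9, p_5 = 6. Add edge {6,9}. Now deg[9]=0, deg[6]=1.
Step 6: smallest deg-1 vertex = 6, p_6 = 3. Add edge {3,6}. Now deg[6]=0, deg[3]=1.
Step 7: smallest deg-1 vertex = 3, p_7 = 4. Add edge {3,4}. Now deg[3]=0, deg[4]=1.
Step 8: smallest deg-1 vertex = 4, p_8 = 1. Add edge {1,4}. Now deg[4]=0, deg[1]=1.
Step 9: smallest deg-1 vertex = 1, p_9 = 7. Add edge {1,7}. Now deg[1]=0, deg[7]=1.
Final: two remaining deg-1 vertices are 7, 11. Add edge {7,11}.

Answer: 2 9
5 8
5 10
9 10
6 9
3 6
3 4
1 4
1 7
7 11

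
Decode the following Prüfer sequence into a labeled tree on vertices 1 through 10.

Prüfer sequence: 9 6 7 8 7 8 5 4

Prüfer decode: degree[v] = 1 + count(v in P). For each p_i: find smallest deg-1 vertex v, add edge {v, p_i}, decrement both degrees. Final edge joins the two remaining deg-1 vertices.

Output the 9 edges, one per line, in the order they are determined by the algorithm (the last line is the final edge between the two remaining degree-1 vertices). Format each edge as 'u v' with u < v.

Answer: 1 9
2 6
3 7
6 8
7 9
7 8
5 8
4 5
4 10

Derivation:
Initial degrees: {1:1, 2:1, 3:1, 4:2, 5:2, 6:2, 7:3, 8:3, 9:2, 10:1}
Step 1: smallest deg-1 vertex = 1, p_1 = 9. Add edge {1,9}. Now deg[1]=0, deg[9]=1.
Step 2: smallest deg-1 vertex = 2, p_2 = 6. Add edge {2,6}. Now deg[2]=0, deg[6]=1.
Step 3: smallest deg-1 vertex = 3, p_3 = 7. Add edge {3,7}. Now deg[3]=0, deg[7]=2.
Step 4: smallest deg-1 vertex = 6, p_4 = 8. Add edge {6,8}. Now deg[6]=0, deg[8]=2.
Step 5: smallest deg-1 vertex = 9, p_5 = 7. Add edge {7,9}. Now deg[9]=0, deg[7]=1.
Step 6: smallest deg-1 vertex = 7, p_6 = 8. Add edge {7,8}. Now deg[7]=0, deg[8]=1.
Step 7: smallest deg-1 vertex = 8, p_7 = 5. Add edge {5,8}. Now deg[8]=0, deg[5]=1.
Step 8: smallest deg-1 vertex = 5, p_8 = 4. Add edge {4,5}. Now deg[5]=0, deg[4]=1.
Final: two remaining deg-1 vertices are 4, 10. Add edge {4,10}.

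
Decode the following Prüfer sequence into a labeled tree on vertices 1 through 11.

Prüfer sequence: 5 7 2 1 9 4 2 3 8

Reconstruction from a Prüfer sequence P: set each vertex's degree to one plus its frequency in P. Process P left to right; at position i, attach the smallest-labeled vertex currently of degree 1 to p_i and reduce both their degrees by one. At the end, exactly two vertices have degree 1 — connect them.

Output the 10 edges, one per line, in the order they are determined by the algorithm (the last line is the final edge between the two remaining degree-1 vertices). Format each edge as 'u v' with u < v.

Initial degrees: {1:2, 2:3, 3:2, 4:2, 5:2, 6:1, 7:2, 8:2, 9:2, 10:1, 11:1}
Step 1: smallest deg-1 vertex = 6, p_1 = 5. Add edge {5,6}. Now deg[6]=0, deg[5]=1.
Step 2: smallest deg-1 vertex = 5, p_2 = 7. Add edge {5,7}. Now deg[5]=0, deg[7]=1.
Step 3: smallest deg-1 vertex = 7, p_3 = 2. Add edge {2,7}. Now deg[7]=0, deg[2]=2.
Step 4: smallest deg-1 vertex = 10, p_4 = 1. Add edge {1,10}. Now deg[10]=0, deg[1]=1.
Step 5: smallest deg-1 vertex = 1, p_5 = 9. Add edge {1,9}. Now deg[1]=0, deg[9]=1.
Step 6: smallest deg-1 vertex = 9, p_6 = 4. Add edge {4,9}. Now deg[9]=0, deg[4]=1.
Step 7: smallest deg-1 vertex = 4, p_7 = 2. Add edge {2,4}. Now deg[4]=0, deg[2]=1.
Step 8: smallest deg-1 vertex = 2, p_8 = 3. Add edge {2,3}. Now deg[2]=0, deg[3]=1.
Step 9: smallest deg-1 vertex = 3, p_9 = 8. Add edge {3,8}. Now deg[3]=0, deg[8]=1.
Final: two remaining deg-1 vertices are 8, 11. Add edge {8,11}.

Answer: 5 6
5 7
2 7
1 10
1 9
4 9
2 4
2 3
3 8
8 11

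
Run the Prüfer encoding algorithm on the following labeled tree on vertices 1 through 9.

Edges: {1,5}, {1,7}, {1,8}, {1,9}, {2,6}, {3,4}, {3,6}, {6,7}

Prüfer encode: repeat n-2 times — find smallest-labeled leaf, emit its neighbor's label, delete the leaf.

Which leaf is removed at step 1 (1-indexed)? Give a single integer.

Step 1: current leaves = {2,4,5,8,9}. Remove leaf 2 (neighbor: 6).

Answer: 2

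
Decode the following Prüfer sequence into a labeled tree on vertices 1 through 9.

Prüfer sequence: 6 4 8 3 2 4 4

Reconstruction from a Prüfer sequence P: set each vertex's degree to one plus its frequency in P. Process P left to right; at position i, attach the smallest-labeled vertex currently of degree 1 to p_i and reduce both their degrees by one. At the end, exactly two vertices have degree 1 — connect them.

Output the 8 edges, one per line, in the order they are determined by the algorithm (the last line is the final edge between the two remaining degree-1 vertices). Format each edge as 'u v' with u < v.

Initial degrees: {1:1, 2:2, 3:2, 4:4, 5:1, 6:2, 7:1, 8:2, 9:1}
Step 1: smallest deg-1 vertex = 1, p_1 = 6. Add edge {1,6}. Now deg[1]=0, deg[6]=1.
Step 2: smallest deg-1 vertex = 5, p_2 = 4. Add edge {4,5}. Now deg[5]=0, deg[4]=3.
Step 3: smallest deg-1 vertex = 6, p_3 = 8. Add edge {6,8}. Now deg[6]=0, deg[8]=1.
Step 4: smallest deg-1 vertex = 7, p_4 = 3. Add edge {3,7}. Now deg[7]=0, deg[3]=1.
Step 5: smallest deg-1 vertex = 3, p_5 = 2. Add edge {2,3}. Now deg[3]=0, deg[2]=1.
Step 6: smallest deg-1 vertex = 2, p_6 = 4. Add edge {2,4}. Now deg[2]=0, deg[4]=2.
Step 7: smallest deg-1 vertex = 8, p_7 = 4. Add edge {4,8}. Now deg[8]=0, deg[4]=1.
Final: two remaining deg-1 vertices are 4, 9. Add edge {4,9}.

Answer: 1 6
4 5
6 8
3 7
2 3
2 4
4 8
4 9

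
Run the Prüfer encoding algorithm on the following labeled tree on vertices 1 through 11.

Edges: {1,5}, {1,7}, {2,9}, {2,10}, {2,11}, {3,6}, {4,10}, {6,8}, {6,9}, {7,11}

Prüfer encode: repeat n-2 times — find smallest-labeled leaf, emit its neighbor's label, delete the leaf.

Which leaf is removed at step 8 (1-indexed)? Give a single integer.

Step 1: current leaves = {3,4,5,8}. Remove leaf 3 (neighbor: 6).
Step 2: current leaves = {4,5,8}. Remove leaf 4 (neighbor: 10).
Step 3: current leaves = {5,8,10}. Remove leaf 5 (neighbor: 1).
Step 4: current leaves = {1,8,10}. Remove leaf 1 (neighbor: 7).
Step 5: current leaves = {7,8,10}. Remove leaf 7 (neighbor: 11).
Step 6: current leaves = {8,10,11}. Remove leaf 8 (neighbor: 6).
Step 7: current leaves = {6,10,11}. Remove leaf 6 (neighbor: 9).
Step 8: current leaves = {9,10,11}. Remove leaf 9 (neighbor: 2).

Answer: 9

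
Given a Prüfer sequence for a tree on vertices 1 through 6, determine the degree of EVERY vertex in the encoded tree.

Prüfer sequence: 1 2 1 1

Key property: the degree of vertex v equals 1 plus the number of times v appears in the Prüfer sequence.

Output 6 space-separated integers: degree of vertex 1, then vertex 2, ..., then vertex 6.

Answer: 4 2 1 1 1 1

Derivation:
p_1 = 1: count[1] becomes 1
p_2 = 2: count[2] becomes 1
p_3 = 1: count[1] becomes 2
p_4 = 1: count[1] becomes 3
Degrees (1 + count): deg[1]=1+3=4, deg[2]=1+1=2, deg[3]=1+0=1, deg[4]=1+0=1, deg[5]=1+0=1, deg[6]=1+0=1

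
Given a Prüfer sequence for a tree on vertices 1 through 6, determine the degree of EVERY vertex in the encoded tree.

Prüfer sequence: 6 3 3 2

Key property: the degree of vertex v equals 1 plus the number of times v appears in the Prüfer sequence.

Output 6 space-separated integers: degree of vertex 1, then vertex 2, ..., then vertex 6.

p_1 = 6: count[6] becomes 1
p_2 = 3: count[3] becomes 1
p_3 = 3: count[3] becomes 2
p_4 = 2: count[2] becomes 1
Degrees (1 + count): deg[1]=1+0=1, deg[2]=1+1=2, deg[3]=1+2=3, deg[4]=1+0=1, deg[5]=1+0=1, deg[6]=1+1=2

Answer: 1 2 3 1 1 2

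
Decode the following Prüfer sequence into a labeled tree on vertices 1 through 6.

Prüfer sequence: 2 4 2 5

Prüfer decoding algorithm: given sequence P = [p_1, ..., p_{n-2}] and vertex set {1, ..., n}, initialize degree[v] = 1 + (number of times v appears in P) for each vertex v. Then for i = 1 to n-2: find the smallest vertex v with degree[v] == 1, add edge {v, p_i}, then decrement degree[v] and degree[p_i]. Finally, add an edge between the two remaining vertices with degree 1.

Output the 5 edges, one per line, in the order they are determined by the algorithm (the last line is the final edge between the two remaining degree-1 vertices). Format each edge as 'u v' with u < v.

Answer: 1 2
3 4
2 4
2 5
5 6

Derivation:
Initial degrees: {1:1, 2:3, 3:1, 4:2, 5:2, 6:1}
Step 1: smallest deg-1 vertex = 1, p_1 = 2. Add edge {1,2}. Now deg[1]=0, deg[2]=2.
Step 2: smallest deg-1 vertex = 3, p_2 = 4. Add edge {3,4}. Now deg[3]=0, deg[4]=1.
Step 3: smallest deg-1 vertex = 4, p_3 = 2. Add edge {2,4}. Now deg[4]=0, deg[2]=1.
Step 4: smallest deg-1 vertex = 2, p_4 = 5. Add edge {2,5}. Now deg[2]=0, deg[5]=1.
Final: two remaining deg-1 vertices are 5, 6. Add edge {5,6}.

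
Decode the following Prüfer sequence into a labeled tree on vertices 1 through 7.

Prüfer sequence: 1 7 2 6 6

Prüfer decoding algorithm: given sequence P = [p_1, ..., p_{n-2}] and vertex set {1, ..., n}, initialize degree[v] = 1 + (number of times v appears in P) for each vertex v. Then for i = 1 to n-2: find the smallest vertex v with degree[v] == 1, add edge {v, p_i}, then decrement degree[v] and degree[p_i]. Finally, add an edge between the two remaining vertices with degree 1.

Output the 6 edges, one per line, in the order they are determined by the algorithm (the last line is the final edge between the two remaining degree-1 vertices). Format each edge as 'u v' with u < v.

Initial degrees: {1:2, 2:2, 3:1, 4:1, 5:1, 6:3, 7:2}
Step 1: smallest deg-1 vertex = 3, p_1 = 1. Add edge {1,3}. Now deg[3]=0, deg[1]=1.
Step 2: smallest deg-1 vertex = 1, p_2 = 7. Add edge {1,7}. Now deg[1]=0, deg[7]=1.
Step 3: smallest deg-1 vertex = 4, p_3 = 2. Add edge {2,4}. Now deg[4]=0, deg[2]=1.
Step 4: smallest deg-1 vertex = 2, p_4 = 6. Add edge {2,6}. Now deg[2]=0, deg[6]=2.
Step 5: smallest deg-1 vertex = 5, p_5 = 6. Add edge {5,6}. Now deg[5]=0, deg[6]=1.
Final: two remaining deg-1 vertices are 6, 7. Add edge {6,7}.

Answer: 1 3
1 7
2 4
2 6
5 6
6 7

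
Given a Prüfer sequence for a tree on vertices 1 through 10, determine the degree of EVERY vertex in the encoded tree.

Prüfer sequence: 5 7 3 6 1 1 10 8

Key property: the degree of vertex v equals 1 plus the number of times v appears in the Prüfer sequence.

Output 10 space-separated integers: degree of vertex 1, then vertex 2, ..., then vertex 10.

Answer: 3 1 2 1 2 2 2 2 1 2

Derivation:
p_1 = 5: count[5] becomes 1
p_2 = 7: count[7] becomes 1
p_3 = 3: count[3] becomes 1
p_4 = 6: count[6] becomes 1
p_5 = 1: count[1] becomes 1
p_6 = 1: count[1] becomes 2
p_7 = 10: count[10] becomes 1
p_8 = 8: count[8] becomes 1
Degrees (1 + count): deg[1]=1+2=3, deg[2]=1+0=1, deg[3]=1+1=2, deg[4]=1+0=1, deg[5]=1+1=2, deg[6]=1+1=2, deg[7]=1+1=2, deg[8]=1+1=2, deg[9]=1+0=1, deg[10]=1+1=2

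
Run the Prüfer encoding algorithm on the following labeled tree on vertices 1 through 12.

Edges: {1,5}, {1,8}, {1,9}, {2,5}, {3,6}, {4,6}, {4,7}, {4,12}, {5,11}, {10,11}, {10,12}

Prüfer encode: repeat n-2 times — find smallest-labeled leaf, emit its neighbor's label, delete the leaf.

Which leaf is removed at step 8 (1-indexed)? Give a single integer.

Answer: 1

Derivation:
Step 1: current leaves = {2,3,7,8,9}. Remove leaf 2 (neighbor: 5).
Step 2: current leaves = {3,7,8,9}. Remove leaf 3 (neighbor: 6).
Step 3: current leaves = {6,7,8,9}. Remove leaf 6 (neighbor: 4).
Step 4: current leaves = {7,8,9}. Remove leaf 7 (neighbor: 4).
Step 5: current leaves = {4,8,9}. Remove leaf 4 (neighbor: 12).
Step 6: current leaves = {8,9,12}. Remove leaf 8 (neighbor: 1).
Step 7: current leaves = {9,12}. Remove leaf 9 (neighbor: 1).
Step 8: current leaves = {1,12}. Remove leaf 1 (neighbor: 5).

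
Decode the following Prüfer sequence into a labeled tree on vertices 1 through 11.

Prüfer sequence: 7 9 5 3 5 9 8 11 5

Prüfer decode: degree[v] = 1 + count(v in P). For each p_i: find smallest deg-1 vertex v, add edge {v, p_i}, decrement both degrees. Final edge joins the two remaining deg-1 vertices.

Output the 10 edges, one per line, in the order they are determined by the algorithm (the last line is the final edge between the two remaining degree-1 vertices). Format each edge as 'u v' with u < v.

Answer: 1 7
2 9
4 5
3 6
3 5
7 9
8 9
8 11
5 10
5 11

Derivation:
Initial degrees: {1:1, 2:1, 3:2, 4:1, 5:4, 6:1, 7:2, 8:2, 9:3, 10:1, 11:2}
Step 1: smallest deg-1 vertex = 1, p_1 = 7. Add edge {1,7}. Now deg[1]=0, deg[7]=1.
Step 2: smallest deg-1 vertex = 2, p_2 = 9. Add edge {2,9}. Now deg[2]=0, deg[9]=2.
Step 3: smallest deg-1 vertex = 4, p_3 = 5. Add edge {4,5}. Now deg[4]=0, deg[5]=3.
Step 4: smallest deg-1 vertex = 6, p_4 = 3. Add edge {3,6}. Now deg[6]=0, deg[3]=1.
Step 5: smallest deg-1 vertex = 3, p_5 = 5. Add edge {3,5}. Now deg[3]=0, deg[5]=2.
Step 6: smallest deg-1 vertex = 7, p_6 = 9. Add edge {7,9}. Now deg[7]=0, deg[9]=1.
Step 7: smallest deg-1 vertex = 9, p_7 = 8. Add edge {8,9}. Now deg[9]=0, deg[8]=1.
Step 8: smallest deg-1 vertex = 8, p_8 = 11. Add edge {8,11}. Now deg[8]=0, deg[11]=1.
Step 9: smallest deg-1 vertex = 10, p_9 = 5. Add edge {5,10}. Now deg[10]=0, deg[5]=1.
Final: two remaining deg-1 vertices are 5, 11. Add edge {5,11}.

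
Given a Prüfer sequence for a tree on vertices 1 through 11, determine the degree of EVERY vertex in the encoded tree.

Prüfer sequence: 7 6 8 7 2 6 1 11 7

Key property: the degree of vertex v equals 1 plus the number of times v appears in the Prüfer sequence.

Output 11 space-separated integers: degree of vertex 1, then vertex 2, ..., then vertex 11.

Answer: 2 2 1 1 1 3 4 2 1 1 2

Derivation:
p_1 = 7: count[7] becomes 1
p_2 = 6: count[6] becomes 1
p_3 = 8: count[8] becomes 1
p_4 = 7: count[7] becomes 2
p_5 = 2: count[2] becomes 1
p_6 = 6: count[6] becomes 2
p_7 = 1: count[1] becomes 1
p_8 = 11: count[11] becomes 1
p_9 = 7: count[7] becomes 3
Degrees (1 + count): deg[1]=1+1=2, deg[2]=1+1=2, deg[3]=1+0=1, deg[4]=1+0=1, deg[5]=1+0=1, deg[6]=1+2=3, deg[7]=1+3=4, deg[8]=1+1=2, deg[9]=1+0=1, deg[10]=1+0=1, deg[11]=1+1=2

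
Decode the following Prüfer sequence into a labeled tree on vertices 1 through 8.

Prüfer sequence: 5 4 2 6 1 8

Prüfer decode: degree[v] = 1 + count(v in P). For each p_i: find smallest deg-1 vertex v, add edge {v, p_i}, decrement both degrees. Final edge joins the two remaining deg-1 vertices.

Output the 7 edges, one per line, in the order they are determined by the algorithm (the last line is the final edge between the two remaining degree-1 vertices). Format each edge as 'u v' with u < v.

Initial degrees: {1:2, 2:2, 3:1, 4:2, 5:2, 6:2, 7:1, 8:2}
Step 1: smallest deg-1 vertex = 3, p_1 = 5. Add edge {3,5}. Now deg[3]=0, deg[5]=1.
Step 2: smallest deg-1 vertex = 5, p_2 = 4. Add edge {4,5}. Now deg[5]=0, deg[4]=1.
Step 3: smallest deg-1 vertex = 4, p_3 = 2. Add edge {2,4}. Now deg[4]=0, deg[2]=1.
Step 4: smallest deg-1 vertex = 2, p_4 = 6. Add edge {2,6}. Now deg[2]=0, deg[6]=1.
Step 5: smallest deg-1 vertex = 6, p_5 = 1. Add edge {1,6}. Now deg[6]=0, deg[1]=1.
Step 6: smallest deg-1 vertex = 1, p_6 = 8. Add edge {1,8}. Now deg[1]=0, deg[8]=1.
Final: two remaining deg-1 vertices are 7, 8. Add edge {7,8}.

Answer: 3 5
4 5
2 4
2 6
1 6
1 8
7 8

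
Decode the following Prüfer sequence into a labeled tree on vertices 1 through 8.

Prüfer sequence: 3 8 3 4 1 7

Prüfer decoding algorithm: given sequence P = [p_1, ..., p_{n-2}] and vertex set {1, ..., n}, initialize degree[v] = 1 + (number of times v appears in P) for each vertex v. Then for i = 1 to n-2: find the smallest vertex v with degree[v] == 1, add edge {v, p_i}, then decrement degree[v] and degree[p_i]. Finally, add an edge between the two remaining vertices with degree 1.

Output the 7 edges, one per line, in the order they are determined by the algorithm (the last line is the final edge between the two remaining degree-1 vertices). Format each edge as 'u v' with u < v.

Initial degrees: {1:2, 2:1, 3:3, 4:2, 5:1, 6:1, 7:2, 8:2}
Step 1: smallest deg-1 vertex = 2, p_1 = 3. Add edge {2,3}. Now deg[2]=0, deg[3]=2.
Step 2: smallest deg-1 vertex = 5, p_2 = 8. Add edge {5,8}. Now deg[5]=0, deg[8]=1.
Step 3: smallest deg-1 vertex = 6, p_3 = 3. Add edge {3,6}. Now deg[6]=0, deg[3]=1.
Step 4: smallest deg-1 vertex = 3, p_4 = 4. Add edge {3,4}. Now deg[3]=0, deg[4]=1.
Step 5: smallest deg-1 vertex = 4, p_5 = 1. Add edge {1,4}. Now deg[4]=0, deg[1]=1.
Step 6: smallest deg-1 vertex = 1, p_6 = 7. Add edge {1,7}. Now deg[1]=0, deg[7]=1.
Final: two remaining deg-1 vertices are 7, 8. Add edge {7,8}.

Answer: 2 3
5 8
3 6
3 4
1 4
1 7
7 8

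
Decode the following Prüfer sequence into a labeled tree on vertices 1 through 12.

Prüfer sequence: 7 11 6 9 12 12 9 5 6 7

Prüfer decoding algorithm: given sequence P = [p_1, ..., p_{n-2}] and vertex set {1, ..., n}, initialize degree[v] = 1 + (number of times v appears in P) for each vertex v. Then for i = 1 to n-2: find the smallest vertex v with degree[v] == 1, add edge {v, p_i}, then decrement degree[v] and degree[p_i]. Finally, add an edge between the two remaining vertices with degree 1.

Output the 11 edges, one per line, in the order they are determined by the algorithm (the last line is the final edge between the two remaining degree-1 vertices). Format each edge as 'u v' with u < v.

Answer: 1 7
2 11
3 6
4 9
8 12
10 12
9 11
5 9
5 6
6 7
7 12

Derivation:
Initial degrees: {1:1, 2:1, 3:1, 4:1, 5:2, 6:3, 7:3, 8:1, 9:3, 10:1, 11:2, 12:3}
Step 1: smallest deg-1 vertex = 1, p_1 = 7. Add edge {1,7}. Now deg[1]=0, deg[7]=2.
Step 2: smallest deg-1 vertex = 2, p_2 = 11. Add edge {2,11}. Now deg[2]=0, deg[11]=1.
Step 3: smallest deg-1 vertex = 3, p_3 = 6. Add edge {3,6}. Now deg[3]=0, deg[6]=2.
Step 4: smallest deg-1 vertex = 4, p_4 = 9. Add edge {4,9}. Now deg[4]=0, deg[9]=2.
Step 5: smallest deg-1 vertex = 8, p_5 = 12. Add edge {8,12}. Now deg[8]=0, deg[12]=2.
Step 6: smallest deg-1 vertex = 10, p_6 = 12. Add edge {10,12}. Now deg[10]=0, deg[12]=1.
Step 7: smallest deg-1 vertex = 11, p_7 = 9. Add edge {9,11}. Now deg[11]=0, deg[9]=1.
Step 8: smallest deg-1 vertex = 9, p_8 = 5. Add edge {5,9}. Now deg[9]=0, deg[5]=1.
Step 9: smallest deg-1 vertex = 5, p_9 = 6. Add edge {5,6}. Now deg[5]=0, deg[6]=1.
Step 10: smallest deg-1 vertex = 6, p_10 = 7. Add edge {6,7}. Now deg[6]=0, deg[7]=1.
Final: two remaining deg-1 vertices are 7, 12. Add edge {7,12}.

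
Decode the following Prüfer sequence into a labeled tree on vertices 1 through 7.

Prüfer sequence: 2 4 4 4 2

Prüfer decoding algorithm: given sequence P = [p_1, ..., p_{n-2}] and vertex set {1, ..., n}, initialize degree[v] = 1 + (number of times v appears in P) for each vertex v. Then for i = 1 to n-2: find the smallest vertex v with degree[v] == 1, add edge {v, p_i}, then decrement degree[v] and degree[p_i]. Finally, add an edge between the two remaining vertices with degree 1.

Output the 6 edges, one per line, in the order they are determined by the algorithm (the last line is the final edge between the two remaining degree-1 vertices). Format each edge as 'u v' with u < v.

Initial degrees: {1:1, 2:3, 3:1, 4:4, 5:1, 6:1, 7:1}
Step 1: smallest deg-1 vertex = 1, p_1 = 2. Add edge {1,2}. Now deg[1]=0, deg[2]=2.
Step 2: smallest deg-1 vertex = 3, p_2 = 4. Add edge {3,4}. Now deg[3]=0, deg[4]=3.
Step 3: smallest deg-1 vertex = 5, p_3 = 4. Add edge {4,5}. Now deg[5]=0, deg[4]=2.
Step 4: smallest deg-1 vertex = 6, p_4 = 4. Add edge {4,6}. Now deg[6]=0, deg[4]=1.
Step 5: smallest deg-1 vertex = 4, p_5 = 2. Add edge {2,4}. Now deg[4]=0, deg[2]=1.
Final: two remaining deg-1 vertices are 2, 7. Add edge {2,7}.

Answer: 1 2
3 4
4 5
4 6
2 4
2 7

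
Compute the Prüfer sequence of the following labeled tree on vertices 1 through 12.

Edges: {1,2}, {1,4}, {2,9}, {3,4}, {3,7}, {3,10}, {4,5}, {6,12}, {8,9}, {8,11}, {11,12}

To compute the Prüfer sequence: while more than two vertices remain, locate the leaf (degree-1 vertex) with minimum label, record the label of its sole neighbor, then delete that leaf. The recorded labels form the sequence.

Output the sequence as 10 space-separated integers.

Step 1: leaves = {5,6,7,10}. Remove smallest leaf 5, emit neighbor 4.
Step 2: leaves = {6,7,10}. Remove smallest leaf 6, emit neighbor 12.
Step 3: leaves = {7,10,12}. Remove smallest leaf 7, emit neighbor 3.
Step 4: leaves = {10,12}. Remove smallest leaf 10, emit neighbor 3.
Step 5: leaves = {3,12}. Remove smallest leaf 3, emit neighbor 4.
Step 6: leaves = {4,12}. Remove smallest leaf 4, emit neighbor 1.
Step 7: leaves = {1,12}. Remove smallest leaf 1, emit neighbor 2.
Step 8: leaves = {2,12}. Remove smallest leaf 2, emit neighbor 9.
Step 9: leaves = {9,12}. Remove smallest leaf 9, emit neighbor 8.
Step 10: leaves = {8,12}. Remove smallest leaf 8, emit neighbor 11.
Done: 2 vertices remain (11, 12). Sequence = [4 12 3 3 4 1 2 9 8 11]

Answer: 4 12 3 3 4 1 2 9 8 11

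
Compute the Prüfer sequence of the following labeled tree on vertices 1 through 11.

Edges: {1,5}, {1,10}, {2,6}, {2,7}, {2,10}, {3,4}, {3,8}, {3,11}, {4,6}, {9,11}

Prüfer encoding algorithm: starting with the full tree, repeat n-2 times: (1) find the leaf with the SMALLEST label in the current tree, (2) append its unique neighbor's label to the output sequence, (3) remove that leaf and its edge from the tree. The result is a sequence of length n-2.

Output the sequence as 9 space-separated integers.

Answer: 1 10 2 3 11 2 6 4 3

Derivation:
Step 1: leaves = {5,7,8,9}. Remove smallest leaf 5, emit neighbor 1.
Step 2: leaves = {1,7,8,9}. Remove smallest leaf 1, emit neighbor 10.
Step 3: leaves = {7,8,9,10}. Remove smallest leaf 7, emit neighbor 2.
Step 4: leaves = {8,9,10}. Remove smallest leaf 8, emit neighbor 3.
Step 5: leaves = {9,10}. Remove smallest leaf 9, emit neighbor 11.
Step 6: leaves = {10,11}. Remove smallest leaf 10, emit neighbor 2.
Step 7: leaves = {2,11}. Remove smallest leaf 2, emit neighbor 6.
Step 8: leaves = {6,11}. Remove smallest leaf 6, emit neighbor 4.
Step 9: leaves = {4,11}. Remove smallest leaf 4, emit neighbor 3.
Done: 2 vertices remain (3, 11). Sequence = [1 10 2 3 11 2 6 4 3]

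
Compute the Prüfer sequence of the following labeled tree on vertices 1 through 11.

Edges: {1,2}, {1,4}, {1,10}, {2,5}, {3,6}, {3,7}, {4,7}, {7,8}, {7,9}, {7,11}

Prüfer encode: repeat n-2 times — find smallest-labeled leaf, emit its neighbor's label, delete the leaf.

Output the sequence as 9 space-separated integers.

Step 1: leaves = {5,6,8,9,10,11}. Remove smallest leaf 5, emit neighbor 2.
Step 2: leaves = {2,6,8,9,10,11}. Remove smallest leaf 2, emit neighbor 1.
Step 3: leaves = {6,8,9,10,11}. Remove smallest leaf 6, emit neighbor 3.
Step 4: leaves = {3,8,9,10,11}. Remove smallest leaf 3, emit neighbor 7.
Step 5: leaves = {8,9,10,11}. Remove smallest leaf 8, emit neighbor 7.
Step 6: leaves = {9,10,11}. Remove smallest leaf 9, emit neighbor 7.
Step 7: leaves = {10,11}. Remove smallest leaf 10, emit neighbor 1.
Step 8: leaves = {1,11}. Remove smallest leaf 1, emit neighbor 4.
Step 9: leaves = {4,11}. Remove smallest leaf 4, emit neighbor 7.
Done: 2 vertices remain (7, 11). Sequence = [2 1 3 7 7 7 1 4 7]

Answer: 2 1 3 7 7 7 1 4 7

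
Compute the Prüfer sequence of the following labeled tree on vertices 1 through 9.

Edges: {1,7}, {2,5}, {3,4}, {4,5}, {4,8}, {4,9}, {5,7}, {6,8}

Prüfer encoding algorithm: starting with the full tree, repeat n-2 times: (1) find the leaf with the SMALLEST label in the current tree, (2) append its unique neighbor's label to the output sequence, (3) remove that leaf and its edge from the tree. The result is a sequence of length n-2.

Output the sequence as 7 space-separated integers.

Answer: 7 5 4 8 5 4 4

Derivation:
Step 1: leaves = {1,2,3,6,9}. Remove smallest leaf 1, emit neighbor 7.
Step 2: leaves = {2,3,6,7,9}. Remove smallest leaf 2, emit neighbor 5.
Step 3: leaves = {3,6,7,9}. Remove smallest leaf 3, emit neighbor 4.
Step 4: leaves = {6,7,9}. Remove smallest leaf 6, emit neighbor 8.
Step 5: leaves = {7,8,9}. Remove smallest leaf 7, emit neighbor 5.
Step 6: leaves = {5,8,9}. Remove smallest leaf 5, emit neighbor 4.
Step 7: leaves = {8,9}. Remove smallest leaf 8, emit neighbor 4.
Done: 2 vertices remain (4, 9). Sequence = [7 5 4 8 5 4 4]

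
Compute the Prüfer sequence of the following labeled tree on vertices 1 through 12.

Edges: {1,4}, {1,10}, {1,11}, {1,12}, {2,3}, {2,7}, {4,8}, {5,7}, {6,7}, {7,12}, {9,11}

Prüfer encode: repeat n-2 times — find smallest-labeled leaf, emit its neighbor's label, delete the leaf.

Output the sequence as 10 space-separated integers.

Step 1: leaves = {3,5,6,8,9,10}. Remove smallest leaf 3, emit neighbor 2.
Step 2: leaves = {2,5,6,8,9,10}. Remove smallest leaf 2, emit neighbor 7.
Step 3: leaves = {5,6,8,9,10}. Remove smallest leaf 5, emit neighbor 7.
Step 4: leaves = {6,8,9,10}. Remove smallest leaf 6, emit neighbor 7.
Step 5: leaves = {7,8,9,10}. Remove smallest leaf 7, emit neighbor 12.
Step 6: leaves = {8,9,10,12}. Remove smallest leaf 8, emit neighbor 4.
Step 7: leaves = {4,9,10,12}. Remove smallest leaf 4, emit neighbor 1.
Step 8: leaves = {9,10,12}. Remove smallest leaf 9, emit neighbor 11.
Step 9: leaves = {10,11,12}. Remove smallest leaf 10, emit neighbor 1.
Step 10: leaves = {11,12}. Remove smallest leaf 11, emit neighbor 1.
Done: 2 vertices remain (1, 12). Sequence = [2 7 7 7 12 4 1 11 1 1]

Answer: 2 7 7 7 12 4 1 11 1 1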